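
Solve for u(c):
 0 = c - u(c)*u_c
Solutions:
 u(c) = -sqrt(C1 + c^2)
 u(c) = sqrt(C1 + c^2)


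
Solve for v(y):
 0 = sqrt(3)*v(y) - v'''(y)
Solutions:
 v(y) = C3*exp(3^(1/6)*y) + (C1*sin(3^(2/3)*y/2) + C2*cos(3^(2/3)*y/2))*exp(-3^(1/6)*y/2)


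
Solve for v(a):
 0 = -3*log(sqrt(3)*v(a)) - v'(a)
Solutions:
 2*Integral(1/(2*log(_y) + log(3)), (_y, v(a)))/3 = C1 - a


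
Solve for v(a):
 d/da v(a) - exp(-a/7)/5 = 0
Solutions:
 v(a) = C1 - 7*exp(-a/7)/5


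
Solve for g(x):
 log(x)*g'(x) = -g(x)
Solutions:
 g(x) = C1*exp(-li(x))


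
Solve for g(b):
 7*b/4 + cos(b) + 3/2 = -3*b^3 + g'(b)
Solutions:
 g(b) = C1 + 3*b^4/4 + 7*b^2/8 + 3*b/2 + sin(b)


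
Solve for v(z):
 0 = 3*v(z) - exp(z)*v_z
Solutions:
 v(z) = C1*exp(-3*exp(-z))


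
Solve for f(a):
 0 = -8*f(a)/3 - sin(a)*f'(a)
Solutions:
 f(a) = C1*(cos(a) + 1)^(4/3)/(cos(a) - 1)^(4/3)


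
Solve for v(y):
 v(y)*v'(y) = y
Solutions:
 v(y) = -sqrt(C1 + y^2)
 v(y) = sqrt(C1 + y^2)


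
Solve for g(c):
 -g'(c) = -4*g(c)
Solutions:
 g(c) = C1*exp(4*c)


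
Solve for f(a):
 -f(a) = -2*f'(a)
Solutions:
 f(a) = C1*exp(a/2)


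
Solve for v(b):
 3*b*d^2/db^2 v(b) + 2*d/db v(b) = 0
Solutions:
 v(b) = C1 + C2*b^(1/3)


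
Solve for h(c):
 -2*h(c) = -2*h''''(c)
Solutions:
 h(c) = C1*exp(-c) + C2*exp(c) + C3*sin(c) + C4*cos(c)


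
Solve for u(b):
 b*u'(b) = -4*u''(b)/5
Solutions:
 u(b) = C1 + C2*erf(sqrt(10)*b/4)


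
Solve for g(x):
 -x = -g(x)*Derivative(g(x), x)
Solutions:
 g(x) = -sqrt(C1 + x^2)
 g(x) = sqrt(C1 + x^2)


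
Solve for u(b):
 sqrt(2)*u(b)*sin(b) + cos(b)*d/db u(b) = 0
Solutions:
 u(b) = C1*cos(b)^(sqrt(2))


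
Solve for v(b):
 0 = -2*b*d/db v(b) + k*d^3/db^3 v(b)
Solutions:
 v(b) = C1 + Integral(C2*airyai(2^(1/3)*b*(1/k)^(1/3)) + C3*airybi(2^(1/3)*b*(1/k)^(1/3)), b)


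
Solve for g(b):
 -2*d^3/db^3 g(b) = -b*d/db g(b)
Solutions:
 g(b) = C1 + Integral(C2*airyai(2^(2/3)*b/2) + C3*airybi(2^(2/3)*b/2), b)


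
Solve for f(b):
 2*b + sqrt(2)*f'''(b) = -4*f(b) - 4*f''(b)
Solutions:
 f(b) = C1*exp(b*(-4*sqrt(2) + 8/(3*sqrt(354) + 43*sqrt(2))^(1/3) + (3*sqrt(354) + 43*sqrt(2))^(1/3))/6)*sin(sqrt(3)*b*(-(3*sqrt(354) + 43*sqrt(2))^(1/3) + 8/(3*sqrt(354) + 43*sqrt(2))^(1/3))/6) + C2*exp(b*(-4*sqrt(2) + 8/(3*sqrt(354) + 43*sqrt(2))^(1/3) + (3*sqrt(354) + 43*sqrt(2))^(1/3))/6)*cos(sqrt(3)*b*(-(3*sqrt(354) + 43*sqrt(2))^(1/3) + 8/(3*sqrt(354) + 43*sqrt(2))^(1/3))/6) + C3*exp(-b*(8/(3*sqrt(354) + 43*sqrt(2))^(1/3) + 2*sqrt(2) + (3*sqrt(354) + 43*sqrt(2))^(1/3))/3) - b/2


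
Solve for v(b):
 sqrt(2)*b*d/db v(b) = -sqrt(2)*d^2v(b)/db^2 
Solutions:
 v(b) = C1 + C2*erf(sqrt(2)*b/2)


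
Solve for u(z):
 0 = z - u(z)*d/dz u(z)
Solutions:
 u(z) = -sqrt(C1 + z^2)
 u(z) = sqrt(C1 + z^2)


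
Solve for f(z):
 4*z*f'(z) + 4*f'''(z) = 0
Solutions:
 f(z) = C1 + Integral(C2*airyai(-z) + C3*airybi(-z), z)


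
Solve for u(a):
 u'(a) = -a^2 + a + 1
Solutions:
 u(a) = C1 - a^3/3 + a^2/2 + a


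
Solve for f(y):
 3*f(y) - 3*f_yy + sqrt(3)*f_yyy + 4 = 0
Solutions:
 f(y) = C1*exp(y*(2*2^(1/3)*3^(2/3)/(3*sqrt(15) + 7*sqrt(3))^(1/3) + 2^(2/3)*3^(1/3)*(3*sqrt(15) + 7*sqrt(3))^(1/3) + 4*sqrt(3))/12)*sin(2^(1/3)*3^(1/6)*y*(-2^(1/3)*3^(2/3)*(3*sqrt(15) + 7*sqrt(3))^(1/3) + 6/(3*sqrt(15) + 7*sqrt(3))^(1/3))/12) + C2*exp(y*(2*2^(1/3)*3^(2/3)/(3*sqrt(15) + 7*sqrt(3))^(1/3) + 2^(2/3)*3^(1/3)*(3*sqrt(15) + 7*sqrt(3))^(1/3) + 4*sqrt(3))/12)*cos(2^(1/3)*3^(1/6)*y*(-2^(1/3)*3^(2/3)*(3*sqrt(15) + 7*sqrt(3))^(1/3) + 6/(3*sqrt(15) + 7*sqrt(3))^(1/3))/12) + C3*exp(y*(-2^(2/3)*3^(1/3)*(3*sqrt(15) + 7*sqrt(3))^(1/3) - 2*2^(1/3)*3^(2/3)/(3*sqrt(15) + 7*sqrt(3))^(1/3) + 2*sqrt(3))/6) - 4/3


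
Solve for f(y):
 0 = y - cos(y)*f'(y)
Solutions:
 f(y) = C1 + Integral(y/cos(y), y)


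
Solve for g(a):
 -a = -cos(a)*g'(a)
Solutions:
 g(a) = C1 + Integral(a/cos(a), a)


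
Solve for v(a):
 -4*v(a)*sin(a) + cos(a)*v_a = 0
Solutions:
 v(a) = C1/cos(a)^4


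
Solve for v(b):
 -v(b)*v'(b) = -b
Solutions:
 v(b) = -sqrt(C1 + b^2)
 v(b) = sqrt(C1 + b^2)


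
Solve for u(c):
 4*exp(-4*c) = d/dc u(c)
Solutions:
 u(c) = C1 - exp(-4*c)


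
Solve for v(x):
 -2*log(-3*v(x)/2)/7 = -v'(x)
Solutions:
 -7*Integral(1/(log(-_y) - log(2) + log(3)), (_y, v(x)))/2 = C1 - x


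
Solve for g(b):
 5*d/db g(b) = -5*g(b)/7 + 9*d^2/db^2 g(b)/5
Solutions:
 g(b) = C1*exp(5*b*(35 - sqrt(1477))/126) + C2*exp(5*b*(35 + sqrt(1477))/126)


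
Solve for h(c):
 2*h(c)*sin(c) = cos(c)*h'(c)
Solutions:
 h(c) = C1/cos(c)^2


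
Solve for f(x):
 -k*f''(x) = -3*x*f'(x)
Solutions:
 f(x) = C1 + C2*erf(sqrt(6)*x*sqrt(-1/k)/2)/sqrt(-1/k)


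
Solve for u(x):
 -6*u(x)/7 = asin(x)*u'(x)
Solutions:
 u(x) = C1*exp(-6*Integral(1/asin(x), x)/7)


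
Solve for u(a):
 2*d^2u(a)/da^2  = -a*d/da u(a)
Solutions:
 u(a) = C1 + C2*erf(a/2)


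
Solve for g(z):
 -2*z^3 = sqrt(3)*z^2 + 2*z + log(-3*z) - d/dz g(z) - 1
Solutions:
 g(z) = C1 + z^4/2 + sqrt(3)*z^3/3 + z^2 + z*log(-z) + z*(-2 + log(3))


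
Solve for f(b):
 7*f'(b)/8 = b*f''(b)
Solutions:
 f(b) = C1 + C2*b^(15/8)


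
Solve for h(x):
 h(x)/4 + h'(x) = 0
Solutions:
 h(x) = C1*exp(-x/4)


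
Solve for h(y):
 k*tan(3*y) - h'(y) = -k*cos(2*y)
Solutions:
 h(y) = C1 + k*(log(tan(3*y)^2 + 1) + 3*sin(2*y))/6


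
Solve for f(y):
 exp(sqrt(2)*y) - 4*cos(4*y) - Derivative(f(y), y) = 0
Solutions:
 f(y) = C1 + sqrt(2)*exp(sqrt(2)*y)/2 - sin(4*y)


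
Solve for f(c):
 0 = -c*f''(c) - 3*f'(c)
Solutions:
 f(c) = C1 + C2/c^2


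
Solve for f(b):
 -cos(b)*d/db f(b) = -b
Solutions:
 f(b) = C1 + Integral(b/cos(b), b)


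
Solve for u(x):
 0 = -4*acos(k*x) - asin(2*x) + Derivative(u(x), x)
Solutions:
 u(x) = C1 + x*asin(2*x) + sqrt(1 - 4*x^2)/2 + 4*Piecewise((x*acos(k*x) - sqrt(-k^2*x^2 + 1)/k, Ne(k, 0)), (pi*x/2, True))


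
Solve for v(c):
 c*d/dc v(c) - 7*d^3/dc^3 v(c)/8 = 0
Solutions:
 v(c) = C1 + Integral(C2*airyai(2*7^(2/3)*c/7) + C3*airybi(2*7^(2/3)*c/7), c)


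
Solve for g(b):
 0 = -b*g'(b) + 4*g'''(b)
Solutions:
 g(b) = C1 + Integral(C2*airyai(2^(1/3)*b/2) + C3*airybi(2^(1/3)*b/2), b)


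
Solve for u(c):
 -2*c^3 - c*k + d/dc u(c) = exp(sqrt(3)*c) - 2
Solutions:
 u(c) = C1 + c^4/2 + c^2*k/2 - 2*c + sqrt(3)*exp(sqrt(3)*c)/3


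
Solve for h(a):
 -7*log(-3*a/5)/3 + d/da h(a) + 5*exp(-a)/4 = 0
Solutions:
 h(a) = C1 + 7*a*log(-a)/3 + 7*a*(-log(5) - 1 + log(3))/3 + 5*exp(-a)/4


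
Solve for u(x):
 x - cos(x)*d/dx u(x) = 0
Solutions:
 u(x) = C1 + Integral(x/cos(x), x)


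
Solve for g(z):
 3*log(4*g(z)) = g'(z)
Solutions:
 -Integral(1/(log(_y) + 2*log(2)), (_y, g(z)))/3 = C1 - z


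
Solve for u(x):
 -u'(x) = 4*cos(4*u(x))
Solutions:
 u(x) = -asin((C1 + exp(32*x))/(C1 - exp(32*x)))/4 + pi/4
 u(x) = asin((C1 + exp(32*x))/(C1 - exp(32*x)))/4


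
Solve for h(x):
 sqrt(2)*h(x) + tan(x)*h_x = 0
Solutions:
 h(x) = C1/sin(x)^(sqrt(2))


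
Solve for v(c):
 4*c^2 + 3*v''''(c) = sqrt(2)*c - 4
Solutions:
 v(c) = C1 + C2*c + C3*c^2 + C4*c^3 - c^6/270 + sqrt(2)*c^5/360 - c^4/18


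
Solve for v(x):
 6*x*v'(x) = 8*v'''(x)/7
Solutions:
 v(x) = C1 + Integral(C2*airyai(42^(1/3)*x/2) + C3*airybi(42^(1/3)*x/2), x)


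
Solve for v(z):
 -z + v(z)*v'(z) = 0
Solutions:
 v(z) = -sqrt(C1 + z^2)
 v(z) = sqrt(C1 + z^2)


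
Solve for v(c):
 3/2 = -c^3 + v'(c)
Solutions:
 v(c) = C1 + c^4/4 + 3*c/2


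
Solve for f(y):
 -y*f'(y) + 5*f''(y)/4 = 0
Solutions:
 f(y) = C1 + C2*erfi(sqrt(10)*y/5)


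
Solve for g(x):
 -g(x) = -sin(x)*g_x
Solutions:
 g(x) = C1*sqrt(cos(x) - 1)/sqrt(cos(x) + 1)


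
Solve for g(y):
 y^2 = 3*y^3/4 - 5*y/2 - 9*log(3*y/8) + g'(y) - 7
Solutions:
 g(y) = C1 - 3*y^4/16 + y^3/3 + 5*y^2/4 + 9*y*log(y) - 27*y*log(2) - 2*y + 9*y*log(3)


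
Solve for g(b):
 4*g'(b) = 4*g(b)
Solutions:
 g(b) = C1*exp(b)


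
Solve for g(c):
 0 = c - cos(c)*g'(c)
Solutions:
 g(c) = C1 + Integral(c/cos(c), c)


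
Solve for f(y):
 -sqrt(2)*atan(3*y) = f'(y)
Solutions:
 f(y) = C1 - sqrt(2)*(y*atan(3*y) - log(9*y^2 + 1)/6)


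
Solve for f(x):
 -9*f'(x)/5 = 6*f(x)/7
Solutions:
 f(x) = C1*exp(-10*x/21)


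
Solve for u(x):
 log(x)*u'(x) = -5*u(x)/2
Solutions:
 u(x) = C1*exp(-5*li(x)/2)


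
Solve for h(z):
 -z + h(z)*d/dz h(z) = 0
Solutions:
 h(z) = -sqrt(C1 + z^2)
 h(z) = sqrt(C1 + z^2)


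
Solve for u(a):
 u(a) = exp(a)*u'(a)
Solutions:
 u(a) = C1*exp(-exp(-a))


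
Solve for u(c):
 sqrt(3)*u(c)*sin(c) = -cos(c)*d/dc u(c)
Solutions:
 u(c) = C1*cos(c)^(sqrt(3))


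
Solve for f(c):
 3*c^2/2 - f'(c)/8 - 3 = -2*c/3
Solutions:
 f(c) = C1 + 4*c^3 + 8*c^2/3 - 24*c


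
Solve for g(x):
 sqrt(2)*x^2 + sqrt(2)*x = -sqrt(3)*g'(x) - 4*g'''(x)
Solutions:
 g(x) = C1 + C2*sin(3^(1/4)*x/2) + C3*cos(3^(1/4)*x/2) - sqrt(6)*x^3/9 - sqrt(6)*x^2/6 + 8*sqrt(2)*x/3


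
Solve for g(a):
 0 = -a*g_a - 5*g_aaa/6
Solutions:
 g(a) = C1 + Integral(C2*airyai(-5^(2/3)*6^(1/3)*a/5) + C3*airybi(-5^(2/3)*6^(1/3)*a/5), a)


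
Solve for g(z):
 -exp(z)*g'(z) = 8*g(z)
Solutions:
 g(z) = C1*exp(8*exp(-z))


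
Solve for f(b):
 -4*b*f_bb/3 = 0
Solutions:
 f(b) = C1 + C2*b


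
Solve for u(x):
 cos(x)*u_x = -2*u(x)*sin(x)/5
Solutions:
 u(x) = C1*cos(x)^(2/5)


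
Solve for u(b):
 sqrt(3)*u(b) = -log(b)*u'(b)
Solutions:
 u(b) = C1*exp(-sqrt(3)*li(b))


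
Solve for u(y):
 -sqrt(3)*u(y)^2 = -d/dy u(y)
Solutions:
 u(y) = -1/(C1 + sqrt(3)*y)


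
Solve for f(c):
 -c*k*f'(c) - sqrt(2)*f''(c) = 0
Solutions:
 f(c) = Piecewise((-2^(3/4)*sqrt(pi)*C1*erf(2^(1/4)*c*sqrt(k)/2)/(2*sqrt(k)) - C2, (k > 0) | (k < 0)), (-C1*c - C2, True))


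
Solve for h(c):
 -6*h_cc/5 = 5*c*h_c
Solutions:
 h(c) = C1 + C2*erf(5*sqrt(3)*c/6)


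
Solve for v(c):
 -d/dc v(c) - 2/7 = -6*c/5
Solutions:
 v(c) = C1 + 3*c^2/5 - 2*c/7


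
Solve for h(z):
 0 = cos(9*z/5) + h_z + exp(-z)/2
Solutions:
 h(z) = C1 - 5*sin(9*z/5)/9 + exp(-z)/2


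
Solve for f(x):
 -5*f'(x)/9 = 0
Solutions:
 f(x) = C1


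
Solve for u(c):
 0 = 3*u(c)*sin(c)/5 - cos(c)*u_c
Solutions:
 u(c) = C1/cos(c)^(3/5)


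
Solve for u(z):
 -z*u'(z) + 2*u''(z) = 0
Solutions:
 u(z) = C1 + C2*erfi(z/2)


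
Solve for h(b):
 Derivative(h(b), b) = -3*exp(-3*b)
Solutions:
 h(b) = C1 + exp(-3*b)


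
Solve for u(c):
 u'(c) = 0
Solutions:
 u(c) = C1


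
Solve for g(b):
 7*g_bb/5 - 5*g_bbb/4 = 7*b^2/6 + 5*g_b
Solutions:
 g(b) = C1 - 7*b^3/90 - 49*b^2/750 + 1001*b/12500 + (C2*sin(48*b/25) + C3*cos(48*b/25))*exp(14*b/25)


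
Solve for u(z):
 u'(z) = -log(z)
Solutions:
 u(z) = C1 - z*log(z) + z


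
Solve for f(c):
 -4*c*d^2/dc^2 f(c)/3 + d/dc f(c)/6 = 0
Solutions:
 f(c) = C1 + C2*c^(9/8)


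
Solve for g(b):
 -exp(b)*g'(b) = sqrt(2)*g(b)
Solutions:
 g(b) = C1*exp(sqrt(2)*exp(-b))


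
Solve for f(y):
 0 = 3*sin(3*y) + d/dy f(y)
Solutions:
 f(y) = C1 + cos(3*y)


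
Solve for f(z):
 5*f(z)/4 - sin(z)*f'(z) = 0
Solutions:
 f(z) = C1*(cos(z) - 1)^(5/8)/(cos(z) + 1)^(5/8)


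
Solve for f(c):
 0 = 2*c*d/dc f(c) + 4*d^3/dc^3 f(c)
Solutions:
 f(c) = C1 + Integral(C2*airyai(-2^(2/3)*c/2) + C3*airybi(-2^(2/3)*c/2), c)


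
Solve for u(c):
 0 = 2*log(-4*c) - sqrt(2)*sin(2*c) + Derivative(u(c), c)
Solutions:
 u(c) = C1 - 2*c*log(-c) - 4*c*log(2) + 2*c - sqrt(2)*cos(2*c)/2


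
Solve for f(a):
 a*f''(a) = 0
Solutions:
 f(a) = C1 + C2*a


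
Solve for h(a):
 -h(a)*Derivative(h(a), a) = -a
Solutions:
 h(a) = -sqrt(C1 + a^2)
 h(a) = sqrt(C1 + a^2)


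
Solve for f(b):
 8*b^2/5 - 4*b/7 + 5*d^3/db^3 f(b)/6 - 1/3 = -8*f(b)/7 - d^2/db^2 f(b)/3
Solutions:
 f(b) = C1*exp(b*(-14 + 7*7^(1/3)/(45*sqrt(2039) + 2032)^(1/3) + 7^(2/3)*(45*sqrt(2039) + 2032)^(1/3))/105)*sin(sqrt(3)*7^(1/3)*b*(-7^(1/3)*(45*sqrt(2039) + 2032)^(1/3) + 7/(45*sqrt(2039) + 2032)^(1/3))/105) + C2*exp(b*(-14 + 7*7^(1/3)/(45*sqrt(2039) + 2032)^(1/3) + 7^(2/3)*(45*sqrt(2039) + 2032)^(1/3))/105)*cos(sqrt(3)*7^(1/3)*b*(-7^(1/3)*(45*sqrt(2039) + 2032)^(1/3) + 7/(45*sqrt(2039) + 2032)^(1/3))/105) + C3*exp(-2*b*(7*7^(1/3)/(45*sqrt(2039) + 2032)^(1/3) + 7 + 7^(2/3)*(45*sqrt(2039) + 2032)^(1/3))/105) - 7*b^2/5 + b/2 + 133/120


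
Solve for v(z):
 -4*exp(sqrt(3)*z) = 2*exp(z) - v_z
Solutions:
 v(z) = C1 + 2*exp(z) + 4*sqrt(3)*exp(sqrt(3)*z)/3


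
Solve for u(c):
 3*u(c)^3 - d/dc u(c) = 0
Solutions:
 u(c) = -sqrt(2)*sqrt(-1/(C1 + 3*c))/2
 u(c) = sqrt(2)*sqrt(-1/(C1 + 3*c))/2


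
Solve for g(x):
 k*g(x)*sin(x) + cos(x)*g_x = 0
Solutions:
 g(x) = C1*exp(k*log(cos(x)))


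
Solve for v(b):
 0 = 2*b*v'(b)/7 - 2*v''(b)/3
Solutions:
 v(b) = C1 + C2*erfi(sqrt(42)*b/14)


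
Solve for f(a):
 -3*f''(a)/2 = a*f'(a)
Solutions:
 f(a) = C1 + C2*erf(sqrt(3)*a/3)


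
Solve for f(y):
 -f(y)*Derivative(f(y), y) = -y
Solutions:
 f(y) = -sqrt(C1 + y^2)
 f(y) = sqrt(C1 + y^2)


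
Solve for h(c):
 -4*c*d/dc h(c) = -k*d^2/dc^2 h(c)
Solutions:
 h(c) = C1 + C2*erf(sqrt(2)*c*sqrt(-1/k))/sqrt(-1/k)


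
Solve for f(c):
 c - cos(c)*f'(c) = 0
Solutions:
 f(c) = C1 + Integral(c/cos(c), c)


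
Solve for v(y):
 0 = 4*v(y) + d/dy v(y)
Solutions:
 v(y) = C1*exp(-4*y)


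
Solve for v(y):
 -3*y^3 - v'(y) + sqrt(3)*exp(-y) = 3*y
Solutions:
 v(y) = C1 - 3*y^4/4 - 3*y^2/2 - sqrt(3)*exp(-y)


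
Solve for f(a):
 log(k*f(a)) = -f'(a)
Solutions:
 li(k*f(a))/k = C1 - a


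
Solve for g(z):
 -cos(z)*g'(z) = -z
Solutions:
 g(z) = C1 + Integral(z/cos(z), z)


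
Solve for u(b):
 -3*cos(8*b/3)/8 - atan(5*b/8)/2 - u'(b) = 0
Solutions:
 u(b) = C1 - b*atan(5*b/8)/2 + 2*log(25*b^2 + 64)/5 - 9*sin(8*b/3)/64


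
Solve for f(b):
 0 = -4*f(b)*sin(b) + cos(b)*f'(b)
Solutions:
 f(b) = C1/cos(b)^4


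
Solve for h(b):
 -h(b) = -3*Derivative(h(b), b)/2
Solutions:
 h(b) = C1*exp(2*b/3)


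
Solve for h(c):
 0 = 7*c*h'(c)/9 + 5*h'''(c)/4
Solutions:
 h(c) = C1 + Integral(C2*airyai(-2100^(1/3)*c/15) + C3*airybi(-2100^(1/3)*c/15), c)


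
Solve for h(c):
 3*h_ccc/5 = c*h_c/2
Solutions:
 h(c) = C1 + Integral(C2*airyai(5^(1/3)*6^(2/3)*c/6) + C3*airybi(5^(1/3)*6^(2/3)*c/6), c)


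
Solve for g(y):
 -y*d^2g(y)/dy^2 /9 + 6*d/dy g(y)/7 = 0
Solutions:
 g(y) = C1 + C2*y^(61/7)


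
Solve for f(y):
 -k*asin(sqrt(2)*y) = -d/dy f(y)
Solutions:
 f(y) = C1 + k*(y*asin(sqrt(2)*y) + sqrt(2)*sqrt(1 - 2*y^2)/2)


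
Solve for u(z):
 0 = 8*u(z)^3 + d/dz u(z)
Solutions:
 u(z) = -sqrt(2)*sqrt(-1/(C1 - 8*z))/2
 u(z) = sqrt(2)*sqrt(-1/(C1 - 8*z))/2


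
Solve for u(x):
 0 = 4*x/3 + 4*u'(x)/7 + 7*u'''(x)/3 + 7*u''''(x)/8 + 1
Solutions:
 u(x) = C1 + C2*exp(x*(-56 + 56*14^(2/3)/(27*sqrt(3865) + 2297)^(1/3) + 14^(1/3)*(27*sqrt(3865) + 2297)^(1/3))/63)*sin(14^(1/3)*sqrt(3)*x*(-(27*sqrt(3865) + 2297)^(1/3) + 56*14^(1/3)/(27*sqrt(3865) + 2297)^(1/3))/63) + C3*exp(x*(-56 + 56*14^(2/3)/(27*sqrt(3865) + 2297)^(1/3) + 14^(1/3)*(27*sqrt(3865) + 2297)^(1/3))/63)*cos(14^(1/3)*sqrt(3)*x*(-(27*sqrt(3865) + 2297)^(1/3) + 56*14^(1/3)/(27*sqrt(3865) + 2297)^(1/3))/63) + C4*exp(-2*x*(56*14^(2/3)/(27*sqrt(3865) + 2297)^(1/3) + 28 + 14^(1/3)*(27*sqrt(3865) + 2297)^(1/3))/63) - 7*x^2/6 - 7*x/4


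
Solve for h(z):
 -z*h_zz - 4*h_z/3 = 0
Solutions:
 h(z) = C1 + C2/z^(1/3)


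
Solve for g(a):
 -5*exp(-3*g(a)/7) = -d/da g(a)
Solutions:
 g(a) = 7*log(C1 + 15*a/7)/3
 g(a) = 7*log(7^(2/3)*(-3^(1/3) - 3^(5/6)*I)*(C1 + 5*a)^(1/3)/14)
 g(a) = 7*log(7^(2/3)*(-3^(1/3) + 3^(5/6)*I)*(C1 + 5*a)^(1/3)/14)


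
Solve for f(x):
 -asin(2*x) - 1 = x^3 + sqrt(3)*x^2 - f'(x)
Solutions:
 f(x) = C1 + x^4/4 + sqrt(3)*x^3/3 + x*asin(2*x) + x + sqrt(1 - 4*x^2)/2


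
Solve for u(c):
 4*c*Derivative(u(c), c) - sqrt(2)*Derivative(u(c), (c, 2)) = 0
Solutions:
 u(c) = C1 + C2*erfi(2^(1/4)*c)


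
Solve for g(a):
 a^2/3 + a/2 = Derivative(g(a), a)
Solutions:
 g(a) = C1 + a^3/9 + a^2/4


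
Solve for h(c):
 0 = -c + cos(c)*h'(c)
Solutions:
 h(c) = C1 + Integral(c/cos(c), c)


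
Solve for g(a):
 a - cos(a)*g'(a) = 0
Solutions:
 g(a) = C1 + Integral(a/cos(a), a)


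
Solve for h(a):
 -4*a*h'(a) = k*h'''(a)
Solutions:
 h(a) = C1 + Integral(C2*airyai(2^(2/3)*a*(-1/k)^(1/3)) + C3*airybi(2^(2/3)*a*(-1/k)^(1/3)), a)


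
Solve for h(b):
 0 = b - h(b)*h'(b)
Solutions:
 h(b) = -sqrt(C1 + b^2)
 h(b) = sqrt(C1 + b^2)


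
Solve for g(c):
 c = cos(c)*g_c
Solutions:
 g(c) = C1 + Integral(c/cos(c), c)


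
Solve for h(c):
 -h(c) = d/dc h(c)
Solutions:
 h(c) = C1*exp(-c)


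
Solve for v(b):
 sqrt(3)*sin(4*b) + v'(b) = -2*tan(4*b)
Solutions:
 v(b) = C1 + log(cos(4*b))/2 + sqrt(3)*cos(4*b)/4


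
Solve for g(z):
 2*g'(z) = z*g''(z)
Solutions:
 g(z) = C1 + C2*z^3


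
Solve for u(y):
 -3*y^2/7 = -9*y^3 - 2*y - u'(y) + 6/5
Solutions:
 u(y) = C1 - 9*y^4/4 + y^3/7 - y^2 + 6*y/5


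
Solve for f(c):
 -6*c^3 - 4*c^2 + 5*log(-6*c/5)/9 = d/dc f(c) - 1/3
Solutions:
 f(c) = C1 - 3*c^4/2 - 4*c^3/3 + 5*c*log(-c)/9 + c*(-5*log(5) - 2 + 5*log(6))/9


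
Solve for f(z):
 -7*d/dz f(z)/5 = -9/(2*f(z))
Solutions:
 f(z) = -sqrt(C1 + 315*z)/7
 f(z) = sqrt(C1 + 315*z)/7


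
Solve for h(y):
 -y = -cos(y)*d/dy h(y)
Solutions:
 h(y) = C1 + Integral(y/cos(y), y)


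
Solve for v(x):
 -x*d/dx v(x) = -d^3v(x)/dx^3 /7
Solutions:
 v(x) = C1 + Integral(C2*airyai(7^(1/3)*x) + C3*airybi(7^(1/3)*x), x)


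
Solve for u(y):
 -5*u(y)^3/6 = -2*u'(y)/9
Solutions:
 u(y) = -sqrt(2)*sqrt(-1/(C1 + 15*y))
 u(y) = sqrt(2)*sqrt(-1/(C1 + 15*y))


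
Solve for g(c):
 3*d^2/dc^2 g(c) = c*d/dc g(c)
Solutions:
 g(c) = C1 + C2*erfi(sqrt(6)*c/6)


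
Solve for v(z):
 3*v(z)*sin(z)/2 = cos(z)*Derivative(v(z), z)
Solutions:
 v(z) = C1/cos(z)^(3/2)


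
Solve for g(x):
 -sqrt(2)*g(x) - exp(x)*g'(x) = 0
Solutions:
 g(x) = C1*exp(sqrt(2)*exp(-x))


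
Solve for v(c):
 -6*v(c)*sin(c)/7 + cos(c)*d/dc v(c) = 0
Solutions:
 v(c) = C1/cos(c)^(6/7)


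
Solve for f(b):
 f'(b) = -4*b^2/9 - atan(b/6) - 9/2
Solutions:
 f(b) = C1 - 4*b^3/27 - b*atan(b/6) - 9*b/2 + 3*log(b^2 + 36)


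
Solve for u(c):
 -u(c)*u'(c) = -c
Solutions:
 u(c) = -sqrt(C1 + c^2)
 u(c) = sqrt(C1 + c^2)


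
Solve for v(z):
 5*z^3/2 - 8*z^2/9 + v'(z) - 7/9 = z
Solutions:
 v(z) = C1 - 5*z^4/8 + 8*z^3/27 + z^2/2 + 7*z/9


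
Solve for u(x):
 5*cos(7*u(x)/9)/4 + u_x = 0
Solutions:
 5*x/4 - 9*log(sin(7*u(x)/9) - 1)/14 + 9*log(sin(7*u(x)/9) + 1)/14 = C1


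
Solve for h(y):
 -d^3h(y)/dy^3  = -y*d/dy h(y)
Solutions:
 h(y) = C1 + Integral(C2*airyai(y) + C3*airybi(y), y)


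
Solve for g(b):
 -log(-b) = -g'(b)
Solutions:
 g(b) = C1 + b*log(-b) - b


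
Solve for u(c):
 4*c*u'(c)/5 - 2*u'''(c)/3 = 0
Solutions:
 u(c) = C1 + Integral(C2*airyai(5^(2/3)*6^(1/3)*c/5) + C3*airybi(5^(2/3)*6^(1/3)*c/5), c)


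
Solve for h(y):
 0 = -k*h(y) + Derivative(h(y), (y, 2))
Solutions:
 h(y) = C1*exp(-sqrt(k)*y) + C2*exp(sqrt(k)*y)


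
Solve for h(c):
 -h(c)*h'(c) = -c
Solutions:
 h(c) = -sqrt(C1 + c^2)
 h(c) = sqrt(C1 + c^2)


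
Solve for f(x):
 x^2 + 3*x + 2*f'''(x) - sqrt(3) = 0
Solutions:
 f(x) = C1 + C2*x + C3*x^2 - x^5/120 - x^4/16 + sqrt(3)*x^3/12


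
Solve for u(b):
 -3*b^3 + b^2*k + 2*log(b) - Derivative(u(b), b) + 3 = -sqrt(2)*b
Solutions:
 u(b) = C1 - 3*b^4/4 + b^3*k/3 + sqrt(2)*b^2/2 + 2*b*log(b) + b


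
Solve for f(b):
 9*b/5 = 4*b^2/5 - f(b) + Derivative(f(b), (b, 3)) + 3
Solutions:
 f(b) = C3*exp(b) + 4*b^2/5 - 9*b/5 + (C1*sin(sqrt(3)*b/2) + C2*cos(sqrt(3)*b/2))*exp(-b/2) + 3


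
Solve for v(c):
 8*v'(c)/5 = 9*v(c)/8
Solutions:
 v(c) = C1*exp(45*c/64)


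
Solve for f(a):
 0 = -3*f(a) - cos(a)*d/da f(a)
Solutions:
 f(a) = C1*(sin(a) - 1)^(3/2)/(sin(a) + 1)^(3/2)


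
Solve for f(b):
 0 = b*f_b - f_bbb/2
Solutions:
 f(b) = C1 + Integral(C2*airyai(2^(1/3)*b) + C3*airybi(2^(1/3)*b), b)


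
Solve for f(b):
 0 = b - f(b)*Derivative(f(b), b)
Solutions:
 f(b) = -sqrt(C1 + b^2)
 f(b) = sqrt(C1 + b^2)


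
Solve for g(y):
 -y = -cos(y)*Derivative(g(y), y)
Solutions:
 g(y) = C1 + Integral(y/cos(y), y)


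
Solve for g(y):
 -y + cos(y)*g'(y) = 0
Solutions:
 g(y) = C1 + Integral(y/cos(y), y)


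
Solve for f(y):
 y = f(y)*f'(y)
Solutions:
 f(y) = -sqrt(C1 + y^2)
 f(y) = sqrt(C1 + y^2)


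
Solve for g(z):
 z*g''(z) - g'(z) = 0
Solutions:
 g(z) = C1 + C2*z^2


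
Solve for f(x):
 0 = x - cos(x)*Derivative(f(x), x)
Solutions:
 f(x) = C1 + Integral(x/cos(x), x)


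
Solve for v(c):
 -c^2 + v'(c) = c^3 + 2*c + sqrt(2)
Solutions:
 v(c) = C1 + c^4/4 + c^3/3 + c^2 + sqrt(2)*c


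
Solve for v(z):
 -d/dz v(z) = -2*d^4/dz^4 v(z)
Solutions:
 v(z) = C1 + C4*exp(2^(2/3)*z/2) + (C2*sin(2^(2/3)*sqrt(3)*z/4) + C3*cos(2^(2/3)*sqrt(3)*z/4))*exp(-2^(2/3)*z/4)


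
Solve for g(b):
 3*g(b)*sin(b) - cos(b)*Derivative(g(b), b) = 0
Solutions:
 g(b) = C1/cos(b)^3


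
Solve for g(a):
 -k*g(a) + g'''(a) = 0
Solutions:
 g(a) = C1*exp(a*k^(1/3)) + C2*exp(a*k^(1/3)*(-1 + sqrt(3)*I)/2) + C3*exp(-a*k^(1/3)*(1 + sqrt(3)*I)/2)


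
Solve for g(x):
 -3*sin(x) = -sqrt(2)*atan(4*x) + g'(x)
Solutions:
 g(x) = C1 + sqrt(2)*(x*atan(4*x) - log(16*x^2 + 1)/8) + 3*cos(x)


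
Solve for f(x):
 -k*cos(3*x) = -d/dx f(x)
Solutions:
 f(x) = C1 + k*sin(3*x)/3


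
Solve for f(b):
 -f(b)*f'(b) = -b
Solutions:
 f(b) = -sqrt(C1 + b^2)
 f(b) = sqrt(C1 + b^2)


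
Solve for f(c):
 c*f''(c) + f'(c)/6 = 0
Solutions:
 f(c) = C1 + C2*c^(5/6)


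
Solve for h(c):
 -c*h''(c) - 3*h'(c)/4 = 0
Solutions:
 h(c) = C1 + C2*c^(1/4)


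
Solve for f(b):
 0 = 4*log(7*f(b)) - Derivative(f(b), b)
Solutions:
 -Integral(1/(log(_y) + log(7)), (_y, f(b)))/4 = C1 - b


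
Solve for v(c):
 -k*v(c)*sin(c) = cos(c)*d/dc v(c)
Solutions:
 v(c) = C1*exp(k*log(cos(c)))


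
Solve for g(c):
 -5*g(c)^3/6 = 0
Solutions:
 g(c) = 0


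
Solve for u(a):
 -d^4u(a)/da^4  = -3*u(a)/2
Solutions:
 u(a) = C1*exp(-2^(3/4)*3^(1/4)*a/2) + C2*exp(2^(3/4)*3^(1/4)*a/2) + C3*sin(2^(3/4)*3^(1/4)*a/2) + C4*cos(2^(3/4)*3^(1/4)*a/2)


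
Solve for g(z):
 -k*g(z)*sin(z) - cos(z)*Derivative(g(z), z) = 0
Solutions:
 g(z) = C1*exp(k*log(cos(z)))


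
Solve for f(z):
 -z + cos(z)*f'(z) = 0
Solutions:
 f(z) = C1 + Integral(z/cos(z), z)


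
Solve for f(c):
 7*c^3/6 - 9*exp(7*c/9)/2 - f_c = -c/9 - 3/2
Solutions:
 f(c) = C1 + 7*c^4/24 + c^2/18 + 3*c/2 - 81*exp(7*c/9)/14


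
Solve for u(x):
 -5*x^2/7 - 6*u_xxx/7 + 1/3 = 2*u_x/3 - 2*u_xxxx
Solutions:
 u(x) = C1 + C2*exp(x*(-6^(2/3)*(7*sqrt(2485) + 349)^(1/3) - 6*6^(1/3)/(7*sqrt(2485) + 349)^(1/3) + 12)/84)*sin(2^(1/3)*3^(1/6)*x*(-2^(1/3)*(7*sqrt(2485) + 349)^(1/3) + 2*3^(2/3)/(7*sqrt(2485) + 349)^(1/3))/28) + C3*exp(x*(-6^(2/3)*(7*sqrt(2485) + 349)^(1/3) - 6*6^(1/3)/(7*sqrt(2485) + 349)^(1/3) + 12)/84)*cos(2^(1/3)*3^(1/6)*x*(-2^(1/3)*(7*sqrt(2485) + 349)^(1/3) + 2*3^(2/3)/(7*sqrt(2485) + 349)^(1/3))/28) + C4*exp(x*(6*6^(1/3)/(7*sqrt(2485) + 349)^(1/3) + 6 + 6^(2/3)*(7*sqrt(2485) + 349)^(1/3))/42) - 5*x^3/14 + 319*x/98


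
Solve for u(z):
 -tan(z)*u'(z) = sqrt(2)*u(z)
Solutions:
 u(z) = C1/sin(z)^(sqrt(2))


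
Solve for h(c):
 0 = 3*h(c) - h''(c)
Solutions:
 h(c) = C1*exp(-sqrt(3)*c) + C2*exp(sqrt(3)*c)


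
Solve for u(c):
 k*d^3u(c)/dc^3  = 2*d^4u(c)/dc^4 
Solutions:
 u(c) = C1 + C2*c + C3*c^2 + C4*exp(c*k/2)


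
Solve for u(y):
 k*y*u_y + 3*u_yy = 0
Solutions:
 u(y) = Piecewise((-sqrt(6)*sqrt(pi)*C1*erf(sqrt(6)*sqrt(k)*y/6)/(2*sqrt(k)) - C2, (k > 0) | (k < 0)), (-C1*y - C2, True))


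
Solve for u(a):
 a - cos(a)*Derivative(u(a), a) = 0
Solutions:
 u(a) = C1 + Integral(a/cos(a), a)


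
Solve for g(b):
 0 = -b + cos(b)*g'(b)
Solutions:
 g(b) = C1 + Integral(b/cos(b), b)


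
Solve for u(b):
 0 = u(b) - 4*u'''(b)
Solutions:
 u(b) = C3*exp(2^(1/3)*b/2) + (C1*sin(2^(1/3)*sqrt(3)*b/4) + C2*cos(2^(1/3)*sqrt(3)*b/4))*exp(-2^(1/3)*b/4)


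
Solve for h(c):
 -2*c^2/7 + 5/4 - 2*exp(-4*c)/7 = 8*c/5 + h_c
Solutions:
 h(c) = C1 - 2*c^3/21 - 4*c^2/5 + 5*c/4 + exp(-4*c)/14


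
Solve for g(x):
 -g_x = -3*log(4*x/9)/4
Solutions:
 g(x) = C1 + 3*x*log(x)/4 - 3*x*log(3)/2 - 3*x/4 + 3*x*log(2)/2


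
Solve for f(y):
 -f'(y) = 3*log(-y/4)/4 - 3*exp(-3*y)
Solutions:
 f(y) = C1 - 3*y*log(-y)/4 + 3*y*(1 + 2*log(2))/4 - exp(-3*y)


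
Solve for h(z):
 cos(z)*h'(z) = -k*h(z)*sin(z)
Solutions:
 h(z) = C1*exp(k*log(cos(z)))


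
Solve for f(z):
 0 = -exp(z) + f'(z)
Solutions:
 f(z) = C1 + exp(z)


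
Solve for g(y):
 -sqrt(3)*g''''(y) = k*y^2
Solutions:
 g(y) = C1 + C2*y + C3*y^2 + C4*y^3 - sqrt(3)*k*y^6/1080


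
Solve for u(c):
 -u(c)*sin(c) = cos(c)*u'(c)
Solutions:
 u(c) = C1*cos(c)


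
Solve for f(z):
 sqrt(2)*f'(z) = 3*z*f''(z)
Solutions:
 f(z) = C1 + C2*z^(sqrt(2)/3 + 1)


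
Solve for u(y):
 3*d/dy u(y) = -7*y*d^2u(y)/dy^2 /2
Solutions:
 u(y) = C1 + C2*y^(1/7)


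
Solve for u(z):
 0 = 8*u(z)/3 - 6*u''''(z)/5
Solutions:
 u(z) = C1*exp(-5^(1/4)*sqrt(6)*z/3) + C2*exp(5^(1/4)*sqrt(6)*z/3) + C3*sin(5^(1/4)*sqrt(6)*z/3) + C4*cos(5^(1/4)*sqrt(6)*z/3)


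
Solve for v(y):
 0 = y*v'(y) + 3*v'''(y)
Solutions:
 v(y) = C1 + Integral(C2*airyai(-3^(2/3)*y/3) + C3*airybi(-3^(2/3)*y/3), y)


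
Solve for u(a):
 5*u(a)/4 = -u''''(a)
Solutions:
 u(a) = (C1*sin(5^(1/4)*a/2) + C2*cos(5^(1/4)*a/2))*exp(-5^(1/4)*a/2) + (C3*sin(5^(1/4)*a/2) + C4*cos(5^(1/4)*a/2))*exp(5^(1/4)*a/2)


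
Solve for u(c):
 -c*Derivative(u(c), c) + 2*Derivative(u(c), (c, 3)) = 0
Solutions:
 u(c) = C1 + Integral(C2*airyai(2^(2/3)*c/2) + C3*airybi(2^(2/3)*c/2), c)


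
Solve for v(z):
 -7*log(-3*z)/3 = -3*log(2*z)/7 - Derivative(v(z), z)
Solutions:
 v(z) = C1 + 40*z*log(z)/21 + z*(-40 - 9*log(2) + 49*log(3) + 49*I*pi)/21


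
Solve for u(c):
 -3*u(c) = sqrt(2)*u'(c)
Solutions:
 u(c) = C1*exp(-3*sqrt(2)*c/2)


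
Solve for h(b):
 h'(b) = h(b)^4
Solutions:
 h(b) = (-1/(C1 + 3*b))^(1/3)
 h(b) = (-1/(C1 + b))^(1/3)*(-3^(2/3) - 3*3^(1/6)*I)/6
 h(b) = (-1/(C1 + b))^(1/3)*(-3^(2/3) + 3*3^(1/6)*I)/6


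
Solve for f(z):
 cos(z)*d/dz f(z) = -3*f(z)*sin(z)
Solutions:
 f(z) = C1*cos(z)^3


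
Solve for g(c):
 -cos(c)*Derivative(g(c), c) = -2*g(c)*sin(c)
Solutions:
 g(c) = C1/cos(c)^2


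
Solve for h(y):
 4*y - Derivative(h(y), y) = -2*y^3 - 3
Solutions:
 h(y) = C1 + y^4/2 + 2*y^2 + 3*y


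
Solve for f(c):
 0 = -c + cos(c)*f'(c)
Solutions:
 f(c) = C1 + Integral(c/cos(c), c)


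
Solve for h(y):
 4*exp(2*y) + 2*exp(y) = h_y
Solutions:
 h(y) = C1 + 2*exp(2*y) + 2*exp(y)


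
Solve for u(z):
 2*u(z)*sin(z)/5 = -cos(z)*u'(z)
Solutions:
 u(z) = C1*cos(z)^(2/5)


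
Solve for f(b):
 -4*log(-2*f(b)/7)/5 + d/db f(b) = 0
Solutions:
 -5*Integral(1/(log(-_y) - log(7) + log(2)), (_y, f(b)))/4 = C1 - b


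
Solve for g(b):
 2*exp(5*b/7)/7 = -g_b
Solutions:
 g(b) = C1 - 2*exp(5*b/7)/5


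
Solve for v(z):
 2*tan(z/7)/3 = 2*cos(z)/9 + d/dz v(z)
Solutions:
 v(z) = C1 - 14*log(cos(z/7))/3 - 2*sin(z)/9


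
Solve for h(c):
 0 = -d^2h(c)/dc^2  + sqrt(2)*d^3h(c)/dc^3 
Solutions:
 h(c) = C1 + C2*c + C3*exp(sqrt(2)*c/2)


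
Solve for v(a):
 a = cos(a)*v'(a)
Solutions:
 v(a) = C1 + Integral(a/cos(a), a)


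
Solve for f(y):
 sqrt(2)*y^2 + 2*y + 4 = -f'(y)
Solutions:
 f(y) = C1 - sqrt(2)*y^3/3 - y^2 - 4*y


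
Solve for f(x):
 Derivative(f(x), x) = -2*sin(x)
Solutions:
 f(x) = C1 + 2*cos(x)


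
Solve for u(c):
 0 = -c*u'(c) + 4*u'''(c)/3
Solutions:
 u(c) = C1 + Integral(C2*airyai(6^(1/3)*c/2) + C3*airybi(6^(1/3)*c/2), c)


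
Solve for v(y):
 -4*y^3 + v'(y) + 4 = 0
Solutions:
 v(y) = C1 + y^4 - 4*y


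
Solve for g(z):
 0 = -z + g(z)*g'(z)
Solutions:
 g(z) = -sqrt(C1 + z^2)
 g(z) = sqrt(C1 + z^2)


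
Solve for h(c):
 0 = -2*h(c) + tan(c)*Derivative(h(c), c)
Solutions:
 h(c) = C1*sin(c)^2


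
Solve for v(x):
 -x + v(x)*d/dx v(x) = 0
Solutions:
 v(x) = -sqrt(C1 + x^2)
 v(x) = sqrt(C1 + x^2)


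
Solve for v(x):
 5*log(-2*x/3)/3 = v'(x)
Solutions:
 v(x) = C1 + 5*x*log(-x)/3 + 5*x*(-log(3) - 1 + log(2))/3


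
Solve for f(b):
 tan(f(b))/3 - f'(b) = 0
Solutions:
 f(b) = pi - asin(C1*exp(b/3))
 f(b) = asin(C1*exp(b/3))


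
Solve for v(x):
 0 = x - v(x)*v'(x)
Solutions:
 v(x) = -sqrt(C1 + x^2)
 v(x) = sqrt(C1 + x^2)


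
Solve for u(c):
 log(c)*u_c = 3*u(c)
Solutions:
 u(c) = C1*exp(3*li(c))


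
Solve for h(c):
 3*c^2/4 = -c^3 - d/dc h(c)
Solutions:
 h(c) = C1 - c^4/4 - c^3/4


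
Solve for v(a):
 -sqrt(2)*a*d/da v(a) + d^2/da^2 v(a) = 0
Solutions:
 v(a) = C1 + C2*erfi(2^(3/4)*a/2)


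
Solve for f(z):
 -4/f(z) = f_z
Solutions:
 f(z) = -sqrt(C1 - 8*z)
 f(z) = sqrt(C1 - 8*z)


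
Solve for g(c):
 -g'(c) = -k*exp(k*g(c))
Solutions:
 g(c) = Piecewise((log(-1/(C1*k + c*k^2))/k, Ne(k, 0)), (nan, True))
 g(c) = Piecewise((C1 + c*k, Eq(k, 0)), (nan, True))


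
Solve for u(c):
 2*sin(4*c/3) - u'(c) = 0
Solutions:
 u(c) = C1 - 3*cos(4*c/3)/2


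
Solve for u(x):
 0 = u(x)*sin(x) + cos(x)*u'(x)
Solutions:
 u(x) = C1*cos(x)


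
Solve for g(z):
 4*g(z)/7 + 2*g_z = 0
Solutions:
 g(z) = C1*exp(-2*z/7)


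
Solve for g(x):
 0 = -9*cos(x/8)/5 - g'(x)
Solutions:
 g(x) = C1 - 72*sin(x/8)/5


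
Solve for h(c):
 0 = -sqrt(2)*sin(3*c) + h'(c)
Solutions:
 h(c) = C1 - sqrt(2)*cos(3*c)/3


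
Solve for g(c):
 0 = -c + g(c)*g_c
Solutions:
 g(c) = -sqrt(C1 + c^2)
 g(c) = sqrt(C1 + c^2)


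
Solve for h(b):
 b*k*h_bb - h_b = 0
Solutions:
 h(b) = C1 + b^(((re(k) + 1)*re(k) + im(k)^2)/(re(k)^2 + im(k)^2))*(C2*sin(log(b)*Abs(im(k))/(re(k)^2 + im(k)^2)) + C3*cos(log(b)*im(k)/(re(k)^2 + im(k)^2)))


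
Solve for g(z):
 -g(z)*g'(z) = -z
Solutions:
 g(z) = -sqrt(C1 + z^2)
 g(z) = sqrt(C1 + z^2)


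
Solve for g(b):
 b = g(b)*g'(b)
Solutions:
 g(b) = -sqrt(C1 + b^2)
 g(b) = sqrt(C1 + b^2)


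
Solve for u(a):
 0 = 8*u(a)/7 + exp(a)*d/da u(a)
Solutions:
 u(a) = C1*exp(8*exp(-a)/7)


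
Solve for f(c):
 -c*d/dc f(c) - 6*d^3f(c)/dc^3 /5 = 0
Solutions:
 f(c) = C1 + Integral(C2*airyai(-5^(1/3)*6^(2/3)*c/6) + C3*airybi(-5^(1/3)*6^(2/3)*c/6), c)


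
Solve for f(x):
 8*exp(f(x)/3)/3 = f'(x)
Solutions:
 f(x) = 3*log(-1/(C1 + 8*x)) + 6*log(3)


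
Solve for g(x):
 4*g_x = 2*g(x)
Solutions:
 g(x) = C1*exp(x/2)


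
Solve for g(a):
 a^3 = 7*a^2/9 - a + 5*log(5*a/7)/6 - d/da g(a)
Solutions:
 g(a) = C1 - a^4/4 + 7*a^3/27 - a^2/2 + 5*a*log(a)/6 - 5*a*log(7)/6 - 5*a/6 + 5*a*log(5)/6


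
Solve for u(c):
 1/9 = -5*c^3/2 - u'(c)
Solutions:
 u(c) = C1 - 5*c^4/8 - c/9


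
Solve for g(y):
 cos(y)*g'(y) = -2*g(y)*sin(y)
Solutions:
 g(y) = C1*cos(y)^2


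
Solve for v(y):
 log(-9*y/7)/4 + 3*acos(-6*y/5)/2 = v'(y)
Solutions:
 v(y) = C1 + y*log(-y)/4 + 3*y*acos(-6*y/5)/2 - y*log(7)/4 - y/4 + y*log(3)/2 + sqrt(25 - 36*y^2)/4


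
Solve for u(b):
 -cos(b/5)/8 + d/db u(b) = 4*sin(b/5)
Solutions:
 u(b) = C1 + 5*sin(b/5)/8 - 20*cos(b/5)


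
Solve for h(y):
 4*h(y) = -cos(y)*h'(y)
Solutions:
 h(y) = C1*(sin(y)^2 - 2*sin(y) + 1)/(sin(y)^2 + 2*sin(y) + 1)


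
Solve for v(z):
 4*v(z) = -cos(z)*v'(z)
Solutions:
 v(z) = C1*(sin(z)^2 - 2*sin(z) + 1)/(sin(z)^2 + 2*sin(z) + 1)


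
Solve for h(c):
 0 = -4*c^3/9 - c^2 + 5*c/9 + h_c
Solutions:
 h(c) = C1 + c^4/9 + c^3/3 - 5*c^2/18


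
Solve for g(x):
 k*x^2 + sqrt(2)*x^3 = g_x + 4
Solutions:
 g(x) = C1 + k*x^3/3 + sqrt(2)*x^4/4 - 4*x


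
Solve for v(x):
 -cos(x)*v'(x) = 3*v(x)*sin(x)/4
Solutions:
 v(x) = C1*cos(x)^(3/4)


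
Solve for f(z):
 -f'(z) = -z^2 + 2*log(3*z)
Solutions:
 f(z) = C1 + z^3/3 - 2*z*log(z) - z*log(9) + 2*z


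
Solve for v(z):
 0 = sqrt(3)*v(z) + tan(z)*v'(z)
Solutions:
 v(z) = C1/sin(z)^(sqrt(3))


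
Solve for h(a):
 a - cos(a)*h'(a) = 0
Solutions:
 h(a) = C1 + Integral(a/cos(a), a)


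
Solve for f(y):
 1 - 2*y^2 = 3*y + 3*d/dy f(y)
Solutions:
 f(y) = C1 - 2*y^3/9 - y^2/2 + y/3


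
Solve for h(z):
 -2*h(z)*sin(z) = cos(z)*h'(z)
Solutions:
 h(z) = C1*cos(z)^2


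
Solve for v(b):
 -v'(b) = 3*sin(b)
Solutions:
 v(b) = C1 + 3*cos(b)


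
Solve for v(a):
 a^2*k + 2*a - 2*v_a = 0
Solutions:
 v(a) = C1 + a^3*k/6 + a^2/2


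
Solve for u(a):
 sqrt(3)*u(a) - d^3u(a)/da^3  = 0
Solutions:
 u(a) = C3*exp(3^(1/6)*a) + (C1*sin(3^(2/3)*a/2) + C2*cos(3^(2/3)*a/2))*exp(-3^(1/6)*a/2)


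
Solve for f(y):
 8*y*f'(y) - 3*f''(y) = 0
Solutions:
 f(y) = C1 + C2*erfi(2*sqrt(3)*y/3)


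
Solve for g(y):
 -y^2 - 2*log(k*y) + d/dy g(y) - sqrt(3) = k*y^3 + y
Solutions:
 g(y) = C1 + k*y^4/4 + y^3/3 + y^2/2 + 2*y*log(k*y) + y*(-2 + sqrt(3))


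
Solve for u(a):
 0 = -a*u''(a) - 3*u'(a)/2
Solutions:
 u(a) = C1 + C2/sqrt(a)


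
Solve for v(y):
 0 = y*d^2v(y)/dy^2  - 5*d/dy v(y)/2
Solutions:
 v(y) = C1 + C2*y^(7/2)


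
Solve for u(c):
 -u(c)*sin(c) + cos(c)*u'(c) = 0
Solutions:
 u(c) = C1/cos(c)


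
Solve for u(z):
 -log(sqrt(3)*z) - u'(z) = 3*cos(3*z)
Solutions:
 u(z) = C1 - z*log(z) - z*log(3)/2 + z - sin(3*z)


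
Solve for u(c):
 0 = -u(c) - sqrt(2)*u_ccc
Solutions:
 u(c) = C3*exp(-2^(5/6)*c/2) + (C1*sin(2^(5/6)*sqrt(3)*c/4) + C2*cos(2^(5/6)*sqrt(3)*c/4))*exp(2^(5/6)*c/4)


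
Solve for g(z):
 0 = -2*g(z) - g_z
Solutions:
 g(z) = C1*exp(-2*z)


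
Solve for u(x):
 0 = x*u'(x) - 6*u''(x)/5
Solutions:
 u(x) = C1 + C2*erfi(sqrt(15)*x/6)


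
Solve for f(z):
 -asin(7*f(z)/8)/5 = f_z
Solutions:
 Integral(1/asin(7*_y/8), (_y, f(z))) = C1 - z/5


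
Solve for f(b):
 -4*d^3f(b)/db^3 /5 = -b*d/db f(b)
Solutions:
 f(b) = C1 + Integral(C2*airyai(10^(1/3)*b/2) + C3*airybi(10^(1/3)*b/2), b)


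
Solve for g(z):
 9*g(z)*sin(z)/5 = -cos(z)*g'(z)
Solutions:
 g(z) = C1*cos(z)^(9/5)


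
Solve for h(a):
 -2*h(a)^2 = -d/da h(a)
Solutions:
 h(a) = -1/(C1 + 2*a)


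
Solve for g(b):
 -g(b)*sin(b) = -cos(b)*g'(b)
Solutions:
 g(b) = C1/cos(b)


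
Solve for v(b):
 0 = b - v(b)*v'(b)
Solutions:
 v(b) = -sqrt(C1 + b^2)
 v(b) = sqrt(C1 + b^2)


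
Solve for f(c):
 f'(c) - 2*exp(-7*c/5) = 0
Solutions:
 f(c) = C1 - 10*exp(-7*c/5)/7


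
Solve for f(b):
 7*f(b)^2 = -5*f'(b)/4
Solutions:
 f(b) = 5/(C1 + 28*b)


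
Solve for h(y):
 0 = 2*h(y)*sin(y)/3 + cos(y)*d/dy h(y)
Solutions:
 h(y) = C1*cos(y)^(2/3)


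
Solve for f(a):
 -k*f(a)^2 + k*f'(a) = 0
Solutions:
 f(a) = -1/(C1 + a)


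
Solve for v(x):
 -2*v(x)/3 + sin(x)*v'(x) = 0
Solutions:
 v(x) = C1*(cos(x) - 1)^(1/3)/(cos(x) + 1)^(1/3)


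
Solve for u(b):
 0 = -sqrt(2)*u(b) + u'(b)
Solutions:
 u(b) = C1*exp(sqrt(2)*b)


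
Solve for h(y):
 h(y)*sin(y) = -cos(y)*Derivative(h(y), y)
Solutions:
 h(y) = C1*cos(y)


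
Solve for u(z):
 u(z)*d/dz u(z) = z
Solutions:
 u(z) = -sqrt(C1 + z^2)
 u(z) = sqrt(C1 + z^2)


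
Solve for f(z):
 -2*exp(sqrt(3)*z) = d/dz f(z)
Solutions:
 f(z) = C1 - 2*sqrt(3)*exp(sqrt(3)*z)/3


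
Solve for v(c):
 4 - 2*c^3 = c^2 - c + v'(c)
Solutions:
 v(c) = C1 - c^4/2 - c^3/3 + c^2/2 + 4*c


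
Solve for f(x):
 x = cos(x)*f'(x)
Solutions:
 f(x) = C1 + Integral(x/cos(x), x)


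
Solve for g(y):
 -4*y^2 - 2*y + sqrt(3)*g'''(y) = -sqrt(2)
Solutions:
 g(y) = C1 + C2*y + C3*y^2 + sqrt(3)*y^5/45 + sqrt(3)*y^4/36 - sqrt(6)*y^3/18


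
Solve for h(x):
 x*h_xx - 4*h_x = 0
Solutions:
 h(x) = C1 + C2*x^5


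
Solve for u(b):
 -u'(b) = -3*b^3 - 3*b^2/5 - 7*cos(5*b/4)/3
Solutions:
 u(b) = C1 + 3*b^4/4 + b^3/5 + 28*sin(5*b/4)/15


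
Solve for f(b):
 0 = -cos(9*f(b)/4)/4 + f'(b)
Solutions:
 -b/4 - 2*log(sin(9*f(b)/4) - 1)/9 + 2*log(sin(9*f(b)/4) + 1)/9 = C1


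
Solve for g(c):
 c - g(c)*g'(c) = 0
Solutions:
 g(c) = -sqrt(C1 + c^2)
 g(c) = sqrt(C1 + c^2)


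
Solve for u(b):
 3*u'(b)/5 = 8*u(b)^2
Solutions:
 u(b) = -3/(C1 + 40*b)


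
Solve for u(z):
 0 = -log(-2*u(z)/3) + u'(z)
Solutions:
 -Integral(1/(log(-_y) - log(3) + log(2)), (_y, u(z))) = C1 - z


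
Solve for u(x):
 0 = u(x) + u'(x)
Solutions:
 u(x) = C1*exp(-x)


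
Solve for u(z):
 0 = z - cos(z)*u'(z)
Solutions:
 u(z) = C1 + Integral(z/cos(z), z)


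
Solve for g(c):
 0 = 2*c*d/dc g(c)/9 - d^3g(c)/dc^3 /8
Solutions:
 g(c) = C1 + Integral(C2*airyai(2*6^(1/3)*c/3) + C3*airybi(2*6^(1/3)*c/3), c)


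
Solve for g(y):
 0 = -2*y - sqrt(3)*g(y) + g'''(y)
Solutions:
 g(y) = C3*exp(3^(1/6)*y) - 2*sqrt(3)*y/3 + (C1*sin(3^(2/3)*y/2) + C2*cos(3^(2/3)*y/2))*exp(-3^(1/6)*y/2)


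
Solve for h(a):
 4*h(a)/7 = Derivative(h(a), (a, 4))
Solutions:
 h(a) = C1*exp(-sqrt(2)*7^(3/4)*a/7) + C2*exp(sqrt(2)*7^(3/4)*a/7) + C3*sin(sqrt(2)*7^(3/4)*a/7) + C4*cos(sqrt(2)*7^(3/4)*a/7)


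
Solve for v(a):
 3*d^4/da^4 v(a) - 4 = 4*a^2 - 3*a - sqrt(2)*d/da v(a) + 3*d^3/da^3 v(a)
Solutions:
 v(a) = C1 + C2*exp(a*((-1 + sqrt(-4 + (-2 + 9*sqrt(2))^2)/2 + 9*sqrt(2)/2)^(-1/3) + 2 + (-1 + sqrt(-4 + (-2 + 9*sqrt(2))^2)/2 + 9*sqrt(2)/2)^(1/3))/6)*sin(sqrt(3)*a*(-(-1 + sqrt(-4 + (-2 + 9*sqrt(2))^2)/2 + 9*sqrt(2)/2)^(1/3) + (-1 + sqrt(-4 + (-2 + 9*sqrt(2))^2)/2 + 9*sqrt(2)/2)^(-1/3))/6) + C3*exp(a*((-1 + sqrt(-4 + (-2 + 9*sqrt(2))^2)/2 + 9*sqrt(2)/2)^(-1/3) + 2 + (-1 + sqrt(-4 + (-2 + 9*sqrt(2))^2)/2 + 9*sqrt(2)/2)^(1/3))/6)*cos(sqrt(3)*a*(-(-1 + sqrt(-4 + (-2 + 9*sqrt(2))^2)/2 + 9*sqrt(2)/2)^(1/3) + (-1 + sqrt(-4 + (-2 + 9*sqrt(2))^2)/2 + 9*sqrt(2)/2)^(-1/3))/6) + C4*exp(a*(-(-1 + sqrt(-4 + (-2 + 9*sqrt(2))^2)/2 + 9*sqrt(2)/2)^(1/3) - 1/(-1 + sqrt(-4 + (-2 + 9*sqrt(2))^2)/2 + 9*sqrt(2)/2)^(1/3) + 1)/3) + 2*sqrt(2)*a^3/3 - 3*sqrt(2)*a^2/4 + 2*sqrt(2)*a + 12*a


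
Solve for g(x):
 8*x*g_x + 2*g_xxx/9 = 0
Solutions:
 g(x) = C1 + Integral(C2*airyai(-6^(2/3)*x) + C3*airybi(-6^(2/3)*x), x)


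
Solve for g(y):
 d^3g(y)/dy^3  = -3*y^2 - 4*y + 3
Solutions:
 g(y) = C1 + C2*y + C3*y^2 - y^5/20 - y^4/6 + y^3/2


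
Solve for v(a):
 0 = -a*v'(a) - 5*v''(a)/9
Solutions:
 v(a) = C1 + C2*erf(3*sqrt(10)*a/10)


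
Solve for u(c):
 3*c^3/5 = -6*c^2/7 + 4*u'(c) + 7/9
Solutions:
 u(c) = C1 + 3*c^4/80 + c^3/14 - 7*c/36


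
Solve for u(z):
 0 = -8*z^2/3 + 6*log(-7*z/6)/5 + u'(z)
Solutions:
 u(z) = C1 + 8*z^3/9 - 6*z*log(-z)/5 + 6*z*(-log(7) + 1 + log(6))/5


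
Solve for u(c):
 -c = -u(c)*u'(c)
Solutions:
 u(c) = -sqrt(C1 + c^2)
 u(c) = sqrt(C1 + c^2)


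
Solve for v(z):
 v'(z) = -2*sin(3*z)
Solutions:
 v(z) = C1 + 2*cos(3*z)/3


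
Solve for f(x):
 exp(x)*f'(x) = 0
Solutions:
 f(x) = C1


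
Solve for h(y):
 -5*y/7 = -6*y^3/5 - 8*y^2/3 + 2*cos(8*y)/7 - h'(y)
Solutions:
 h(y) = C1 - 3*y^4/10 - 8*y^3/9 + 5*y^2/14 + sin(8*y)/28


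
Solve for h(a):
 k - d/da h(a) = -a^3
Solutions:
 h(a) = C1 + a^4/4 + a*k


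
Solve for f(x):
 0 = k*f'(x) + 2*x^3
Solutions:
 f(x) = C1 - x^4/(2*k)


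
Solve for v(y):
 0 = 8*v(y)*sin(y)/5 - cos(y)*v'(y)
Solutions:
 v(y) = C1/cos(y)^(8/5)


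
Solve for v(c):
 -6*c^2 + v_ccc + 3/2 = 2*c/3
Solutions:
 v(c) = C1 + C2*c + C3*c^2 + c^5/10 + c^4/36 - c^3/4
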